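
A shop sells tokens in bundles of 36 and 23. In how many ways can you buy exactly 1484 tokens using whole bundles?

2

Need nonnegative integers with 36j + 23k = 1484.
gcd(36, 23) = 1, and 36·(-7) + 23·(11) = 1.
So (j₀, k₀) = (-10388, 16324); general j = -10388 + 23t, k = 16324 - 36t.
j ≥ 0 ⇒ t ≥ 452; k ≥ 0 ⇒ t ≤ 453. That's 2 values of t.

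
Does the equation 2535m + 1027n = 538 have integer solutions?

no

gcd(2535, 1027):
  2535 = 2×1027 + 481
  1027 = 2×481 + 65
  481 = 7×65 + 26
  65 = 2×26 + 13
  26 = 2×13
so gcd(2535, 1027) = 13.
13 does not divide 538 (remainder 5), so no integer solutions.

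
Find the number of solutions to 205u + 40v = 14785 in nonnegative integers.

9

gcd(205, 40) = 5.
By Bézout, 205×(1) + 40×(-5) = 5.
One solution: (5, 344).
General: u = 5 + 8t, v = 344 - 41t.
u ≥ 0 ⇒ t ≥ 0; v ≥ 0 ⇒ t ≤ 8. So t ∈ [0, 8]: 9 solutions.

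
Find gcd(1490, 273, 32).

gcd(1490, 273) = 1.
gcd(1, 32) = 1.

1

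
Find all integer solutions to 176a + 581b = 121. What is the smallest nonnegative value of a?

gcd(581, 176):
  581 = 3·176 + 53
  176 = 3·53 + 17
  53 = 3·17 + 2
  17 = 8·2 + 1
  2 = 2·1
so gcd(581, 176) = 1.
1 divides 121, so solutions exist.
Back-substitute for Bézout coefficients:
  1 = 17 - 8·2
  ... = 176·(274) + 581·(-83)
Scale by 121/1 = 121: (a₀, b₀) = (33154, -10043).
General solution: a = 33154 + 581t, b = -10043 - 176t for integer t.
a ≥ 0: smallest is 33154 mod 581 = 37 (at t = -57), with b = -11.

37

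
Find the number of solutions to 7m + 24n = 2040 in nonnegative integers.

gcd(24, 7):
  24 = 3×7 + 3
  7 = 2×3 + 1
  3 = 3×1
so gcd(24, 7) = 1.
Back-substitute for Bézout coefficients:
  1 = 7 - 2×3
  ... = 7×(7) + 24×(-2)
Scale by 2040: one solution is (14280, -4080). Reduce m mod 24: (0, 85).
General: m = 0 + 24t, n = 85 - 7t.
m ≥ 0 ⇒ t ≥ 0; n ≥ 0 ⇒ t ≤ 12. So t ∈ [0, 12]: 13 solutions.

13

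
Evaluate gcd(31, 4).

1

gcd(31, 4) = 1  (31 = 7×4 + 3, 4 = 1×3 + 1, 3 = 3×1).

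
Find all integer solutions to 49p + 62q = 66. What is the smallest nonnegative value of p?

14

gcd(62, 49):
  62 = 1·49 + 13
  49 = 3·13 + 10
  13 = 1·10 + 3
  10 = 3·3 + 1
  3 = 3·1
so gcd(62, 49) = 1.
1 divides 66, so solutions exist.
Back-substitute for Bézout coefficients:
  1 = 10 - 3·3
  ... = 49·(19) + 62·(-15)
Scale by 66/1 = 66: (p₀, q₀) = (1254, -990).
General solution: p = 1254 + 62t, q = -990 - 49t for integer t.
p ≥ 0: smallest is 1254 mod 62 = 14 (at t = -20), with q = -10.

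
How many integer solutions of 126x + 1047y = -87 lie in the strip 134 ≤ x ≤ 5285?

gcd(1047, 126) = 3  (1047 = 8×126 + 39, 126 = 3×39 + 9, 39 = 4×9 + 3, 9 = 3×3).
Back-substituting, 126×(-108) + 1047×(13) = 3.
Scale by -29: particular solution (3132, -377); reduce x mod 349: (340, -41).
General solution: x = 340 + 349t, y = -41 - 42t for integer t.
134 ≤ 340 + 349t ≤ 5285 gives t ∈ [0, 14], which is 15 values.

15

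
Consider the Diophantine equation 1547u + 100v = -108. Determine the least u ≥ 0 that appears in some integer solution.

gcd(1547, 100):
  1547 = 15·100 + 47
  100 = 2·47 + 6
  47 = 7·6 + 5
  6 = 1·5 + 1
  5 = 5·1
so gcd(1547, 100) = 1.
1 divides -108, so solutions exist.
Back-substitute for Bézout coefficients:
  1 = 6 - 1·5
  ... = 1547·(-17) + 100·(263)
Scale by -108/1 = -108: (u₀, v₀) = (1836, -28404).
General solution: u = 1836 + 100t, v = -28404 - 1547t for integer t.
u ≥ 0: smallest is 1836 mod 100 = 36 (at t = -18), with v = -558.

36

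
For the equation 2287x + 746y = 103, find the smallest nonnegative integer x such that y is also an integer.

63

gcd(2287, 746) = 1  (2287 = 3·746 + 49, 746 = 15·49 + 11, 49 = 4·11 + 5, 11 = 2·5 + 1, 5 = 5·1).
1 divides 103, so solutions exist.
Back-substituting, 2287·(-137) + 746·(420) = 1.
Scale by 103/1 = 103: (x₀, y₀) = (-14111, 43260).
General solution: x = -14111 + 746t, y = 43260 - 2287t for integer t.
x ≥ 0: smallest is -14111 mod 746 = 63 (at t = 19), with y = -193.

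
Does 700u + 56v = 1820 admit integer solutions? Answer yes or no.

yes

gcd(700, 56) = 28  (700 = 12·56 + 28, 56 = 2·28).
28 divides 1820, so integer solutions exist.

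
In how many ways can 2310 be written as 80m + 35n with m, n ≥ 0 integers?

5

gcd(80, 35) = 5.
By Bézout, 80×(-3) + 35×(7) = 5.
One solution: (0, 66).
General: m = 0 + 7t, n = 66 - 16t.
m ≥ 0 ⇒ t ≥ 0; n ≥ 0 ⇒ t ≤ 4. So t ∈ [0, 4]: 5 solutions.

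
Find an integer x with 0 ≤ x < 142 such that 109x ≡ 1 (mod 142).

gcd(142, 109) = 1.
By Bézout, 109*(43) + 142*(-33) = 1.
So 109*43 ≡ 1 (mod 142), and 43 mod 142 = 43.

43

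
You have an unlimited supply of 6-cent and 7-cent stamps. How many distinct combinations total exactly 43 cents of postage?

Need nonnegative integers with 6j + 7k = 43.
gcd(6, 7) = 1, and 6·(-1) + 7·(1) = 1.
So (j₀, k₀) = (-43, 43); general j = -43 + 7t, k = 43 - 6t.
j ≥ 0 ⇒ t ≥ 7; k ≥ 0 ⇒ t ≤ 7. That's 1 value of t.

1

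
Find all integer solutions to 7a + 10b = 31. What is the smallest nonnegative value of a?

3

gcd(10, 7):
  10 = 1·7 + 3
  7 = 2·3 + 1
  3 = 3·1
so gcd(10, 7) = 1.
1 divides 31, so solutions exist.
Back-substitute for Bézout coefficients:
  1 = 7 - 2·3
  ... = 7·(3) + 10·(-2)
Scale by 31/1 = 31: (a₀, b₀) = (93, -62).
General solution: a = 93 + 10t, b = -62 - 7t for integer t.
a ≥ 0: smallest is 93 mod 10 = 3 (at t = -9), with b = 1.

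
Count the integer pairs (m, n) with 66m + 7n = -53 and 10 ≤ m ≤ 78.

gcd(66, 7) = 1.
By Bézout, 66*(-2) + 7*(19) = 1.
Particular solution: (1, -17).
General solution: m = 1 + 7t, n = -17 - 66t for integer t.
10 ≤ 1 + 7t ≤ 78 gives t ∈ [2, 11], which is 10 values.

10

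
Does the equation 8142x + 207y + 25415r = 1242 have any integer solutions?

gcd(8142, 207) = 69  (8142 = 39·207 + 69, 207 = 3·69).
gcd(69, 25415) = 23.
23 divides 1242, so integer solutions exist.

yes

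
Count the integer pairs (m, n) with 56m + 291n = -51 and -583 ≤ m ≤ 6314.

gcd(291, 56):
  291 = 5*56 + 11
  56 = 5*11 + 1
  11 = 11*1
so gcd(291, 56) = 1.
Back-substitute for Bézout coefficients:
  1 = 56 - 5*11
  ... = 56*(26) + 291*(-5)
Scale by -51: particular solution (-1326, 255); reduce m mod 291: (129, -25).
General solution: m = 129 + 291t, n = -25 - 56t for integer t.
-583 ≤ 129 + 291t ≤ 6314 gives t ∈ [-2, 21], which is 24 values.

24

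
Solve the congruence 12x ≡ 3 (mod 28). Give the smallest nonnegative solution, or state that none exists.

gcd(28, 12) = 4.
4 does not divide 3, so the congruence has no solution.

no solution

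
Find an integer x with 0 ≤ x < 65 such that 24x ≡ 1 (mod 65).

19

gcd(65, 24) = 1  (65 = 2·24 + 17, 24 = 1·17 + 7, 17 = 2·7 + 3, 7 = 2·3 + 1, 3 = 3·1).
Back-substituting, 24·(19) + 65·(-7) = 1.
So 24·19 ≡ 1 (mod 65), and 19 mod 65 = 19.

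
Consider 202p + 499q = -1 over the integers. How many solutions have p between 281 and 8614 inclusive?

gcd(499, 202) = 1  (499 = 2·202 + 95, 202 = 2·95 + 12, 95 = 7·12 + 11, 12 = 1·11 + 1, 11 = 11·1).
Back-substituting, 202·(42) + 499·(-17) = 1.
Scale by -1: particular solution (-42, 17); reduce p mod 499: (457, -185).
General solution: p = 457 + 499t, q = -185 - 202t for integer t.
281 ≤ 457 + 499t ≤ 8614 gives t ∈ [0, 16], which is 17 values.

17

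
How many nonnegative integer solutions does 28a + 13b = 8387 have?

23

gcd(28, 13) = 1  (28 = 2*13 + 2, 13 = 6*2 + 1, 2 = 2*1).
Back-substituting, 28*(-6) + 13*(13) = 1.
Scale by 8387: one solution is (-50322, 109031). Reduce a mod 13: (1, 643).
General: a = 1 + 13t, b = 643 - 28t.
a ≥ 0 ⇒ t ≥ 0; b ≥ 0 ⇒ t ≤ 22. So t ∈ [0, 22]: 23 solutions.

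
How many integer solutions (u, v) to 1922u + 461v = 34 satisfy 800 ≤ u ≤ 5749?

gcd(1922, 461) = 1.
By Bézout, 1922·(-65) + 461·(271) = 1.
Particular solution: (95, -396).
General solution: u = 95 + 461t, v = -396 - 1922t for integer t.
800 ≤ 95 + 461t ≤ 5749 gives t ∈ [2, 12], which is 11 values.

11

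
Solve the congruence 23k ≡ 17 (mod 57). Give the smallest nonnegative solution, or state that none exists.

gcd(57, 23):
  57 = 2×23 + 11
  23 = 2×11 + 1
  11 = 11×1
so gcd(57, 23) = 1.
1 divides 17, so solutions exist.
Back-substitute for Bézout coefficients:
  1 = 23 - 2×11
  ... = 23×(5) + 57×(-2)
So 23×(5) ≡ 1 (mod 57); multiply by 17: k ≡ 85 (mod 57).
Smallest nonnegative: k = 85 mod 57 = 28.

28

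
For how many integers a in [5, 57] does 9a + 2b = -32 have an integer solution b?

gcd(9, 2) = 1  (9 = 4*2 + 1, 2 = 2*1).
Back-substituting, 9*(1) + 2*(-4) = 1.
Scale by -32: particular solution (-32, 128); reduce a mod 2: (0, -16).
General solution: a = 0 + 2t, b = -16 - 9t for integer t.
5 ≤ 0 + 2t ≤ 57 gives t ∈ [3, 28], which is 26 values.

26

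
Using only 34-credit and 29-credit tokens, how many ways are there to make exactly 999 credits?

Need nonnegative integers with 34j + 29k = 999.
gcd(34, 29) = 1, and 34·(6) + 29·(-7) = 1.
So (j₀, k₀) = (5994, -6993); general j = 5994 + 29t, k = -6993 - 34t.
j ≥ 0 ⇒ t ≥ -206; k ≥ 0 ⇒ t ≤ -206. That's 1 value of t.

1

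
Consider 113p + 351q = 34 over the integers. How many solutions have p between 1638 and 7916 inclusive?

18

gcd(351, 113):
  351 = 3×113 + 12
  113 = 9×12 + 5
  12 = 2×5 + 2
  5 = 2×2 + 1
  2 = 2×1
so gcd(351, 113) = 1.
Back-substitute for Bézout coefficients:
  1 = 5 - 2×2
  ... = 113×(146) + 351×(-47)
Scale by 34: particular solution (4964, -1598); reduce p mod 351: (50, -16).
General solution: p = 50 + 351t, q = -16 - 113t for integer t.
1638 ≤ 50 + 351t ≤ 7916 gives t ∈ [5, 22], which is 18 values.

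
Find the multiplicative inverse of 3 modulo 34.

23

gcd(34, 3) = 1  (34 = 11·3 + 1, 3 = 3·1).
Back-substituting, 3·(-11) + 34·(1) = 1.
So 3·-11 ≡ 1 (mod 34), and -11 mod 34 = 23.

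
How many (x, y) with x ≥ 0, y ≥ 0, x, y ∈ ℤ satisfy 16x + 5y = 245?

4

gcd(16, 5) = 1.
By Bézout, 16×(1) + 5×(-3) = 1.
One solution: (0, 49).
General: x = 0 + 5t, y = 49 - 16t.
x ≥ 0 ⇒ t ≥ 0; y ≥ 0 ⇒ t ≤ 3. So t ∈ [0, 3]: 4 solutions.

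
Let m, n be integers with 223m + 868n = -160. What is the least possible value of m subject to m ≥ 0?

552

gcd(868, 223) = 1  (868 = 3·223 + 199, 223 = 1·199 + 24, 199 = 8·24 + 7, 24 = 3·7 + 3, 7 = 2·3 + 1, 3 = 3·1).
1 divides -160, so solutions exist.
Back-substituting, 223·(-253) + 868·(65) = 1.
Scale by -160/1 = -160: (m₀, n₀) = (40480, -10400).
General solution: m = 40480 + 868t, n = -10400 - 223t for integer t.
m ≥ 0: smallest is 40480 mod 868 = 552 (at t = -46), with n = -142.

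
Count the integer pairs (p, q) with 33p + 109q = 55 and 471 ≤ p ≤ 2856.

gcd(109, 33) = 1.
By Bézout, 33×(-33) + 109×(10) = 1.
Particular solution: (38, -11).
General solution: p = 38 + 109t, q = -11 - 33t for integer t.
471 ≤ 38 + 109t ≤ 2856 gives t ∈ [4, 25], which is 22 values.

22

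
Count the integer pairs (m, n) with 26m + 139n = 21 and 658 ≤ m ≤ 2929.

gcd(139, 26) = 1.
By Bézout, 26·(-16) + 139·(3) = 1.
Particular solution: (81, -15).
General solution: m = 81 + 139t, n = -15 - 26t for integer t.
658 ≤ 81 + 139t ≤ 2929 gives t ∈ [5, 20], which is 16 values.

16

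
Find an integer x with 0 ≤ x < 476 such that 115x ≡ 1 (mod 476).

gcd(476, 115) = 1  (476 = 4×115 + 16, 115 = 7×16 + 3, 16 = 5×3 + 1, 3 = 3×1).
Back-substituting, 115×(-149) + 476×(36) = 1.
So 115×-149 ≡ 1 (mod 476), and -149 mod 476 = 327.

327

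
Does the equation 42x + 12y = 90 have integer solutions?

yes

gcd(42, 12) = 6  (42 = 3·12 + 6, 12 = 2·6).
6 divides 90, so integer solutions exist.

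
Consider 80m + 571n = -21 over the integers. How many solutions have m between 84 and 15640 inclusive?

gcd(571, 80) = 1.
By Bézout, 80·(207) + 571·(-29) = 1.
Particular solution: (221, -31).
General solution: m = 221 + 571t, n = -31 - 80t for integer t.
84 ≤ 221 + 571t ≤ 15640 gives t ∈ [0, 27], which is 28 values.

28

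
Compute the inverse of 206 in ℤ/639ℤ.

152

gcd(639, 206) = 1  (639 = 3·206 + 21, 206 = 9·21 + 17, 21 = 1·17 + 4, 17 = 4·4 + 1, 4 = 4·1).
Back-substituting, 206·(152) + 639·(-49) = 1.
So 206·152 ≡ 1 (mod 639), and 152 mod 639 = 152.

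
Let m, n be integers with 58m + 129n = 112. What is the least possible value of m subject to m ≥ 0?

gcd(129, 58) = 1  (129 = 2×58 + 13, 58 = 4×13 + 6, 13 = 2×6 + 1, 6 = 6×1).
1 divides 112, so solutions exist.
Back-substituting, 58×(-20) + 129×(9) = 1.
Scale by 112/1 = 112: (m₀, n₀) = (-2240, 1008).
General solution: m = -2240 + 129t, n = 1008 - 58t for integer t.
m ≥ 0: smallest is -2240 mod 129 = 82 (at t = 18), with n = -36.

82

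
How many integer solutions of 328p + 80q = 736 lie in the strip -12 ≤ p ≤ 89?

gcd(328, 80) = 8.
By Bézout, 328*(1) + 80*(-4) = 8.
Particular solution: (2, 1).
General solution: p = 2 + 10t, q = 1 - 41t for integer t.
-12 ≤ 2 + 10t ≤ 89 gives t ∈ [-1, 8], which is 10 values.

10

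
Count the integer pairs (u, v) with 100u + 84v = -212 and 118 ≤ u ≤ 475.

18

gcd(100, 84) = 4.
By Bézout, 100*(-5) + 84*(6) = 4.
Particular solution: (13, -18).
General solution: u = 13 + 21t, v = -18 - 25t for integer t.
118 ≤ 13 + 21t ≤ 475 gives t ∈ [5, 22], which is 18 values.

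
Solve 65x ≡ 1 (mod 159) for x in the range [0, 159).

gcd(159, 65) = 1  (159 = 2×65 + 29, 65 = 2×29 + 7, 29 = 4×7 + 1, 7 = 7×1).
Back-substituting, 65×(-22) + 159×(9) = 1.
So 65×-22 ≡ 1 (mod 159), and -22 mod 159 = 137.

137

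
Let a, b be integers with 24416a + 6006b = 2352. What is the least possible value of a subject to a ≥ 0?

gcd(24416, 6006):
  24416 = 4×6006 + 392
  6006 = 15×392 + 126
  392 = 3×126 + 14
  126 = 9×14
so gcd(24416, 6006) = 14.
14 divides 2352, so solutions exist.
Back-substitute for Bézout coefficients:
  14 = 392 - 3×126
  ... = 24416×(46) + 6006×(-187)
Scale by 2352/14 = 168: (a₀, b₀) = (7728, -31416).
General solution: a = 7728 + 429t, b = -31416 - 1744t for integer t.
a ≥ 0: smallest is 7728 mod 429 = 6 (at t = -18), with b = -24.

6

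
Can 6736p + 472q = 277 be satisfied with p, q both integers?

gcd(6736, 472) = 8  (6736 = 14·472 + 128, 472 = 3·128 + 88, 128 = 1·88 + 40, 88 = 2·40 + 8, 40 = 5·8).
8 does not divide 277 (remainder 5), so no integer solutions.

no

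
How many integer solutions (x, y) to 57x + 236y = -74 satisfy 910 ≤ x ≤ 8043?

gcd(236, 57) = 1.
By Bézout, 57×(29) + 236×(-7) = 1.
Particular solution: (214, -52).
General solution: x = 214 + 236t, y = -52 - 57t for integer t.
910 ≤ 214 + 236t ≤ 8043 gives t ∈ [3, 33], which is 31 values.

31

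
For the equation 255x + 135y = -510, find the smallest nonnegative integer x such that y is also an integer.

7

gcd(255, 135):
  255 = 1×135 + 120
  135 = 1×120 + 15
  120 = 8×15
so gcd(255, 135) = 15.
15 divides -510, so solutions exist.
Back-substitute for Bézout coefficients:
  15 = 135 - 1×120
  ... = 255×(-1) + 135×(2)
Scale by -510/15 = -34: (x₀, y₀) = (34, -68).
General solution: x = 34 + 9t, y = -68 - 17t for integer t.
x ≥ 0: smallest is 34 mod 9 = 7 (at t = -3), with y = -17.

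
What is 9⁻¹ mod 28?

gcd(28, 9) = 1  (28 = 3·9 + 1, 9 = 9·1).
Back-substituting, 9·(-3) + 28·(1) = 1.
So 9·-3 ≡ 1 (mod 28), and -3 mod 28 = 25.

25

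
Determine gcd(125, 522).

1

gcd(522, 125):
  522 = 4×125 + 22
  125 = 5×22 + 15
  22 = 1×15 + 7
  15 = 2×7 + 1
  7 = 7×1
so gcd(522, 125) = 1.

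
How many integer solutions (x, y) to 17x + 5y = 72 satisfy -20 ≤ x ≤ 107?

26

gcd(17, 5):
  17 = 3×5 + 2
  5 = 2×2 + 1
  2 = 2×1
so gcd(17, 5) = 1.
Back-substitute for Bézout coefficients:
  1 = 5 - 2×2
  ... = 17×(-2) + 5×(7)
Scale by 72: particular solution (-144, 504); reduce x mod 5: (1, 11).
General solution: x = 1 + 5t, y = 11 - 17t for integer t.
-20 ≤ 1 + 5t ≤ 107 gives t ∈ [-4, 21], which is 26 values.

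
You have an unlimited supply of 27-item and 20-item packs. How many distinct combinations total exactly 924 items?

2

Need nonnegative integers with 27j + 20k = 924.
gcd(27, 20) = 1, and 27·(3) + 20·(-4) = 1.
So (j₀, k₀) = (2772, -3696); general j = 2772 + 20t, k = -3696 - 27t.
j ≥ 0 ⇒ t ≥ -138; k ≥ 0 ⇒ t ≤ -137. That's 2 values of t.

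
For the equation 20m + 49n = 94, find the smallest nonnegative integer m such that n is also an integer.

39

gcd(49, 20) = 1.
1 divides 94, so solutions exist.
By Bézout, 20*(-22) + 49*(9) = 1.
Scale by 94/1 = 94: (m₀, n₀) = (-2068, 846).
General solution: m = -2068 + 49t, n = 846 - 20t for integer t.
m ≥ 0: smallest is -2068 mod 49 = 39 (at t = 43), with n = -14.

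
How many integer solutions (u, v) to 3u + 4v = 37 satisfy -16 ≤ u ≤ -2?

gcd(4, 3):
  4 = 1·3 + 1
  3 = 3·1
so gcd(4, 3) = 1.
Back-substitute for Bézout coefficients:
  1 = 4 - 1·3
  ... = 3·(-1) + 4·(1)
Scale by 37: particular solution (-37, 37); reduce u mod 4: (3, 7).
General solution: u = 3 + 4t, v = 7 - 3t for integer t.
-16 ≤ 3 + 4t ≤ -2 gives t ∈ [-4, -2], which is 3 values.

3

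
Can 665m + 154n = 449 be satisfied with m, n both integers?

no

gcd(665, 154):
  665 = 4×154 + 49
  154 = 3×49 + 7
  49 = 7×7
so gcd(665, 154) = 7.
7 does not divide 449 (remainder 1), so no integer solutions.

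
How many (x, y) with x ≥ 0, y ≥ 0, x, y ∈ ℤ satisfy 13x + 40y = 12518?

gcd(40, 13):
  40 = 3×13 + 1
  13 = 13×1
so gcd(40, 13) = 1.
Back-substitute for Bézout coefficients:
  1 = 40 - 3×13
  ... = 13×(-3) + 40×(1)
Scale by 12518: one solution is (-37554, 12518). Reduce x mod 40: (6, 311).
General: x = 6 + 40t, y = 311 - 13t.
x ≥ 0 ⇒ t ≥ 0; y ≥ 0 ⇒ t ≤ 23. So t ∈ [0, 23]: 24 solutions.

24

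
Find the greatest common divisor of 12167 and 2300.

23

gcd(12167, 2300):
  12167 = 5*2300 + 667
  2300 = 3*667 + 299
  667 = 2*299 + 69
  299 = 4*69 + 23
  69 = 3*23
so gcd(12167, 2300) = 23.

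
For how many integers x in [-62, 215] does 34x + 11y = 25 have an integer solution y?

25

gcd(34, 11) = 1.
By Bézout, 34×(1) + 11×(-3) = 1.
Particular solution: (3, -7).
General solution: x = 3 + 11t, y = -7 - 34t for integer t.
-62 ≤ 3 + 11t ≤ 215 gives t ∈ [-5, 19], which is 25 values.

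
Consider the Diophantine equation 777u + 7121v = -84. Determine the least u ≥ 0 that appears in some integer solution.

gcd(7121, 777):
  7121 = 9*777 + 128
  777 = 6*128 + 9
  128 = 14*9 + 2
  9 = 4*2 + 1
  2 = 2*1
so gcd(7121, 777) = 1.
1 divides -84, so solutions exist.
Back-substitute for Bézout coefficients:
  1 = 9 - 4*2
  ... = 777*(3171) + 7121*(-346)
Scale by -84/1 = -84: (u₀, v₀) = (-266364, 29064).
General solution: u = -266364 + 7121t, v = 29064 - 777t for integer t.
u ≥ 0: smallest is -266364 mod 7121 = 4234 (at t = 38), with v = -462.

4234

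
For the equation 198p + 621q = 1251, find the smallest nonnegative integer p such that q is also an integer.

gcd(621, 198) = 9  (621 = 3×198 + 27, 198 = 7×27 + 9, 27 = 3×9).
9 divides 1251, so solutions exist.
Back-substituting, 198×(22) + 621×(-7) = 9.
Scale by 1251/9 = 139: (p₀, q₀) = (3058, -973).
General solution: p = 3058 + 69t, q = -973 - 22t for integer t.
p ≥ 0: smallest is 3058 mod 69 = 22 (at t = -44), with q = -5.

22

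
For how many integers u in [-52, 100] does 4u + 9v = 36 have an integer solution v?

17

gcd(9, 4) = 1.
By Bézout, 4·(-2) + 9·(1) = 1.
Particular solution: (0, 4).
General solution: u = 0 + 9t, v = 4 - 4t for integer t.
-52 ≤ 0 + 9t ≤ 100 gives t ∈ [-5, 11], which is 17 values.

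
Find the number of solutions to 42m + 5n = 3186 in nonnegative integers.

15

gcd(42, 5) = 1.
By Bézout, 42×(-2) + 5×(17) = 1.
One solution: (3, 612).
General: m = 3 + 5t, n = 612 - 42t.
m ≥ 0 ⇒ t ≥ 0; n ≥ 0 ⇒ t ≤ 14. So t ∈ [0, 14]: 15 solutions.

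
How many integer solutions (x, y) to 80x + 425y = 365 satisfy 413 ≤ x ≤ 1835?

gcd(425, 80) = 5.
By Bézout, 80*(16) + 425*(-3) = 5.
Particular solution: (63, -11).
General solution: x = 63 + 85t, y = -11 - 16t for integer t.
413 ≤ 63 + 85t ≤ 1835 gives t ∈ [5, 20], which is 16 values.

16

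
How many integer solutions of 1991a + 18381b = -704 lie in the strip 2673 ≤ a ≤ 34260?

gcd(18381, 1991) = 11  (18381 = 9·1991 + 462, 1991 = 4·462 + 143, 462 = 3·143 + 33, 143 = 4·33 + 11, 33 = 3·11).
Back-substituting, 1991·(517) + 18381·(-56) = 11.
Scale by -64: particular solution (-33088, 3584); reduce a mod 1671: (332, -36).
General solution: a = 332 + 1671t, b = -36 - 181t for integer t.
2673 ≤ 332 + 1671t ≤ 34260 gives t ∈ [2, 20], which is 19 values.

19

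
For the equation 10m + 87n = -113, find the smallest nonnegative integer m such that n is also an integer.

gcd(87, 10):
  87 = 8×10 + 7
  10 = 1×7 + 3
  7 = 2×3 + 1
  3 = 3×1
so gcd(87, 10) = 1.
1 divides -113, so solutions exist.
Back-substitute for Bézout coefficients:
  1 = 7 - 2×3
  ... = 10×(-26) + 87×(3)
Scale by -113/1 = -113: (m₀, n₀) = (2938, -339).
General solution: m = 2938 + 87t, n = -339 - 10t for integer t.
m ≥ 0: smallest is 2938 mod 87 = 67 (at t = -33), with n = -9.

67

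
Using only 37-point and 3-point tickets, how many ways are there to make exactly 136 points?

Need nonnegative integers with 37j + 3k = 136.
gcd(37, 3) = 1, and 37·(1) + 3·(-12) = 1.
So (j₀, k₀) = (136, -1632); general j = 136 + 3t, k = -1632 - 37t.
j ≥ 0 ⇒ t ≥ -45; k ≥ 0 ⇒ t ≤ -45. That's 1 value of t.

1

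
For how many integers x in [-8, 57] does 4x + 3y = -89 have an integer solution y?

gcd(4, 3):
  4 = 1·3 + 1
  3 = 3·1
so gcd(4, 3) = 1.
Back-substitute for Bézout coefficients:
  1 = 4 - 1·3
  ... = 4·(1) + 3·(-1)
Scale by -89: particular solution (-89, 89); reduce x mod 3: (1, -31).
General solution: x = 1 + 3t, y = -31 - 4t for integer t.
-8 ≤ 1 + 3t ≤ 57 gives t ∈ [-3, 18], which is 22 values.

22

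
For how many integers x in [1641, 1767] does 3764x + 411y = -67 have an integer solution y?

gcd(3764, 411) = 1  (3764 = 9×411 + 65, 411 = 6×65 + 21, 65 = 3×21 + 2, 21 = 10×2 + 1, 2 = 2×1).
Back-substituting, 3764×(-196) + 411×(1795) = 1.
Scale by -67: particular solution (13132, -120265); reduce x mod 411: (391, -3581).
General solution: x = 391 + 411t, y = -3581 - 3764t for integer t.
1641 ≤ 391 + 411t ≤ 1767 gives t ∈ [4, 3], which is 0 values.

0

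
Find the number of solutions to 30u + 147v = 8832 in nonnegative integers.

6

gcd(147, 30):
  147 = 4·30 + 27
  30 = 1·27 + 3
  27 = 9·3
so gcd(147, 30) = 3.
Back-substitute for Bézout coefficients:
  3 = 30 - 1·27
  ... = 30·(5) + 147·(-1)
Scale by 2944: one solution is (14720, -2944). Reduce u mod 49: (20, 56).
General: u = 20 + 49t, v = 56 - 10t.
u ≥ 0 ⇒ t ≥ 0; v ≥ 0 ⇒ t ≤ 5. So t ∈ [0, 5]: 6 solutions.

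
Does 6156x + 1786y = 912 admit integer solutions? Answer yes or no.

gcd(6156, 1786) = 38.
38 divides 912, so integer solutions exist.

yes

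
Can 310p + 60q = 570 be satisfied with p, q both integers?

yes

gcd(310, 60) = 10.
10 divides 570, so integer solutions exist.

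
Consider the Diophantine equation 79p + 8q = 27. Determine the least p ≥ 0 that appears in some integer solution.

5

gcd(79, 8) = 1.
1 divides 27, so solutions exist.
By Bézout, 79*(-1) + 8*(10) = 1.
Scale by 27/1 = 27: (p₀, q₀) = (-27, 270).
General solution: p = -27 + 8t, q = 270 - 79t for integer t.
p ≥ 0: smallest is -27 mod 8 = 5 (at t = 4), with q = -46.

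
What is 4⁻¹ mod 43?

11

gcd(43, 4):
  43 = 10*4 + 3
  4 = 1*3 + 1
  3 = 3*1
so gcd(43, 4) = 1.
Back-substitute for Bézout coefficients:
  1 = 4 - 1*3
  ... = 4*(11) + 43*(-1)
So 4*11 ≡ 1 (mod 43), and 11 mod 43 = 11.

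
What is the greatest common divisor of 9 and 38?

gcd(38, 9):
  38 = 4*9 + 2
  9 = 4*2 + 1
  2 = 2*1
so gcd(38, 9) = 1.

1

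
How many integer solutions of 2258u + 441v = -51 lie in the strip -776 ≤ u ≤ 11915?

gcd(2258, 441):
  2258 = 5*441 + 53
  441 = 8*53 + 17
  53 = 3*17 + 2
  17 = 8*2 + 1
  2 = 2*1
so gcd(2258, 441) = 1.
Back-substitute for Bézout coefficients:
  1 = 17 - 8*2
  ... = 2258*(-208) + 441*(1065)
Scale by -51: particular solution (10608, -54315); reduce u mod 441: (24, -123).
General solution: u = 24 + 441t, v = -123 - 2258t for integer t.
-776 ≤ 24 + 441t ≤ 11915 gives t ∈ [-1, 26], which is 28 values.

28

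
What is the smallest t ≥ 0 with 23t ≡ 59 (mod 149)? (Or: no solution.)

gcd(149, 23):
  149 = 6*23 + 11
  23 = 2*11 + 1
  11 = 11*1
so gcd(149, 23) = 1.
1 divides 59, so solutions exist.
Back-substitute for Bézout coefficients:
  1 = 23 - 2*11
  ... = 23*(13) + 149*(-2)
So 23*(13) ≡ 1 (mod 149); multiply by 59: t ≡ 767 (mod 149).
Smallest nonnegative: t = 767 mod 149 = 22.

22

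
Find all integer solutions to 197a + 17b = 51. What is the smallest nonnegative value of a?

gcd(197, 17) = 1  (197 = 11*17 + 10, 17 = 1*10 + 7, 10 = 1*7 + 3, 7 = 2*3 + 1, 3 = 3*1).
1 divides 51, so solutions exist.
Back-substituting, 197*(-5) + 17*(58) = 1.
Scale by 51/1 = 51: (a₀, b₀) = (-255, 2958).
General solution: a = -255 + 17t, b = 2958 - 197t for integer t.
a ≥ 0: smallest is -255 mod 17 = 0 (at t = 15), with b = 3.

0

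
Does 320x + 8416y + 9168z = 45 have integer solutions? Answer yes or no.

gcd(8416, 320) = 32  (8416 = 26·320 + 96, 320 = 3·96 + 32, 96 = 3·32).
gcd(32, 9168) = 16.
16 does not divide 45 (remainder 13), so no integer solutions.

no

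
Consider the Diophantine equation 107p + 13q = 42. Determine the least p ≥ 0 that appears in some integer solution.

gcd(107, 13):
  107 = 8·13 + 3
  13 = 4·3 + 1
  3 = 3·1
so gcd(107, 13) = 1.
1 divides 42, so solutions exist.
Back-substitute for Bézout coefficients:
  1 = 13 - 4·3
  ... = 107·(-4) + 13·(33)
Scale by 42/1 = 42: (p₀, q₀) = (-168, 1386).
General solution: p = -168 + 13t, q = 1386 - 107t for integer t.
p ≥ 0: smallest is -168 mod 13 = 1 (at t = 13), with q = -5.

1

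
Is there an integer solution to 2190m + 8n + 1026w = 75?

gcd(2190, 8):
  2190 = 273×8 + 6
  8 = 1×6 + 2
  6 = 3×2
so gcd(2190, 8) = 2.
gcd(2, 1026) = 2.
2 does not divide 75 (remainder 1), so no integer solutions.

no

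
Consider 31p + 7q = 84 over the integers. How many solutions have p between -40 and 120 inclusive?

23

gcd(31, 7) = 1.
By Bézout, 31*(-2) + 7*(9) = 1.
Particular solution: (0, 12).
General solution: p = 0 + 7t, q = 12 - 31t for integer t.
-40 ≤ 0 + 7t ≤ 120 gives t ∈ [-5, 17], which is 23 values.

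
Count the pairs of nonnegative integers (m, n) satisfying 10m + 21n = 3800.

19

gcd(21, 10) = 1  (21 = 2*10 + 1, 10 = 10*1).
Back-substituting, 10*(-2) + 21*(1) = 1.
Scale by 3800: one solution is (-7600, 3800). Reduce m mod 21: (2, 180).
General: m = 2 + 21t, n = 180 - 10t.
m ≥ 0 ⇒ t ≥ 0; n ≥ 0 ⇒ t ≤ 18. So t ∈ [0, 18]: 19 solutions.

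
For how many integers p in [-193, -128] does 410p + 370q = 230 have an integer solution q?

2

gcd(410, 370) = 10.
By Bézout, 410*(-9) + 370*(10) = 10.
Particular solution: (15, -16).
General solution: p = 15 + 37t, q = -16 - 41t for integer t.
-193 ≤ 15 + 37t ≤ -128 gives t ∈ [-5, -4], which is 2 values.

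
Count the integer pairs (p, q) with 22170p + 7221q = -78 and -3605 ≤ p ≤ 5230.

4

gcd(22170, 7221) = 3.
By Bézout, 22170·(-470) + 7221·(1443) = 3.
Particular solution: (185, -568).
General solution: p = 185 + 2407t, q = -568 - 7390t for integer t.
-3605 ≤ 185 + 2407t ≤ 5230 gives t ∈ [-1, 2], which is 4 values.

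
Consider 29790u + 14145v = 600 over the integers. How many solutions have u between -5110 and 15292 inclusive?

gcd(29790, 14145):
  29790 = 2·14145 + 1500
  14145 = 9·1500 + 645
  1500 = 2·645 + 210
  645 = 3·210 + 15
  210 = 14·15
so gcd(29790, 14145) = 15.
Back-substitute for Bézout coefficients:
  15 = 645 - 3·210
  ... = 29790·(-66) + 14145·(139)
Scale by 40: particular solution (-2640, 5560); reduce u mod 943: (189, -398).
General solution: u = 189 + 943t, v = -398 - 1986t for integer t.
-5110 ≤ 189 + 943t ≤ 15292 gives t ∈ [-5, 16], which is 22 values.

22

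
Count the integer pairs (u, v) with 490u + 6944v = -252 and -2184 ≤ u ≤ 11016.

27

gcd(6944, 490):
  6944 = 14×490 + 84
  490 = 5×84 + 70
  84 = 1×70 + 14
  70 = 5×14
so gcd(6944, 490) = 14.
Back-substitute for Bézout coefficients:
  14 = 84 - 1×70
  ... = 490×(-85) + 6944×(6)
Scale by -18: particular solution (1530, -108); reduce u mod 496: (42, -3).
General solution: u = 42 + 496t, v = -3 - 35t for integer t.
-2184 ≤ 42 + 496t ≤ 11016 gives t ∈ [-4, 22], which is 27 values.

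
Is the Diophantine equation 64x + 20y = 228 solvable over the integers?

yes

gcd(64, 20) = 4  (64 = 3×20 + 4, 20 = 5×4).
4 divides 228, so integer solutions exist.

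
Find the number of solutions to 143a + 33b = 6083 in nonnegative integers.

14

gcd(143, 33) = 11  (143 = 4*33 + 11, 33 = 3*11).
Back-substituting, 143*(1) + 33*(-4) = 11.
Scale by 553: one solution is (553, -2212). Reduce a mod 3: (1, 180).
General: a = 1 + 3t, b = 180 - 13t.
a ≥ 0 ⇒ t ≥ 0; b ≥ 0 ⇒ t ≤ 13. So t ∈ [0, 13]: 14 solutions.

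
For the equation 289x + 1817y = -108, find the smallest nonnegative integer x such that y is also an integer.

gcd(1817, 289):
  1817 = 6×289 + 83
  289 = 3×83 + 40
  83 = 2×40 + 3
  40 = 13×3 + 1
  3 = 3×1
so gcd(1817, 289) = 1.
1 divides -108, so solutions exist.
Back-substitute for Bézout coefficients:
  1 = 40 - 13×3
  ... = 289×(591) + 1817×(-94)
Scale by -108/1 = -108: (x₀, y₀) = (-63828, 10152).
General solution: x = -63828 + 1817t, y = 10152 - 289t for integer t.
x ≥ 0: smallest is -63828 mod 1817 = 1584 (at t = 36), with y = -252.

1584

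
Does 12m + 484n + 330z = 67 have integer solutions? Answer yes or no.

gcd(484, 12) = 4  (484 = 40*12 + 4, 12 = 3*4).
gcd(4, 330) = 2.
2 does not divide 67 (remainder 1), so no integer solutions.

no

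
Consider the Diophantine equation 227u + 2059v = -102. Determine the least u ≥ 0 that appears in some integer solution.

1859

gcd(2059, 227) = 1.
1 divides -102, so solutions exist.
By Bézout, 227·(-644) + 2059·(71) = 1.
Scale by -102/1 = -102: (u₀, v₀) = (65688, -7242).
General solution: u = 65688 + 2059t, v = -7242 - 227t for integer t.
u ≥ 0: smallest is 65688 mod 2059 = 1859 (at t = -31), with v = -205.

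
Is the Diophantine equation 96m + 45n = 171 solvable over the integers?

gcd(96, 45) = 3  (96 = 2×45 + 6, 45 = 7×6 + 3, 6 = 2×3).
3 divides 171, so integer solutions exist.

yes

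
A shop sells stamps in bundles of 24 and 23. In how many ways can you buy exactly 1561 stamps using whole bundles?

2

Need nonnegative integers with 24j + 23k = 1561.
gcd(24, 23) = 1, and 24·(1) + 23·(-1) = 1.
So (j₀, k₀) = (1561, -1561); general j = 1561 + 23t, k = -1561 - 24t.
j ≥ 0 ⇒ t ≥ -67; k ≥ 0 ⇒ t ≤ -66. That's 2 values of t.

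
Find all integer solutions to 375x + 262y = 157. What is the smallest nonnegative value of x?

gcd(375, 262) = 1.
1 divides 157, so solutions exist.
By Bézout, 375×(-51) + 262×(73) = 1.
Scale by 157/1 = 157: (x₀, y₀) = (-8007, 11461).
General solution: x = -8007 + 262t, y = 11461 - 375t for integer t.
x ≥ 0: smallest is -8007 mod 262 = 115 (at t = 31), with y = -164.

115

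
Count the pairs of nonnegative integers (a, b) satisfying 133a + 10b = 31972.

gcd(133, 10) = 1  (133 = 13*10 + 3, 10 = 3*3 + 1, 3 = 3*1).
Back-substituting, 133*(-3) + 10*(40) = 1.
Scale by 31972: one solution is (-95916, 1278880). Reduce a mod 10: (4, 3144).
General: a = 4 + 10t, b = 3144 - 133t.
a ≥ 0 ⇒ t ≥ 0; b ≥ 0 ⇒ t ≤ 23. So t ∈ [0, 23]: 24 solutions.

24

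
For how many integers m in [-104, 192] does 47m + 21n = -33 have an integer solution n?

gcd(47, 21) = 1  (47 = 2*21 + 5, 21 = 4*5 + 1, 5 = 5*1).
Back-substituting, 47*(-4) + 21*(9) = 1.
Scale by -33: particular solution (132, -297); reduce m mod 21: (6, -15).
General solution: m = 6 + 21t, n = -15 - 47t for integer t.
-104 ≤ 6 + 21t ≤ 192 gives t ∈ [-5, 8], which is 14 values.

14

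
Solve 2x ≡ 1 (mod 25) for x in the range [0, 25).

13

gcd(25, 2) = 1.
By Bézout, 2×(-12) + 25×(1) = 1.
So 2×-12 ≡ 1 (mod 25), and -12 mod 25 = 13.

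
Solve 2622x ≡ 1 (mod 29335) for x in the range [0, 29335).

19993

gcd(29335, 2622) = 1  (29335 = 11·2622 + 493, 2622 = 5·493 + 157, 493 = 3·157 + 22, 157 = 7·22 + 3, 22 = 7·3 + 1, 3 = 3·1).
Back-substituting, 2622·(-9342) + 29335·(835) = 1.
So 2622·-9342 ≡ 1 (mod 29335), and -9342 mod 29335 = 19993.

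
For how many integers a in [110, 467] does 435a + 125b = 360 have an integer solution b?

14

gcd(435, 125) = 5.
By Bézout, 435×(-2) + 125×(7) = 5.
Particular solution: (6, -18).
General solution: a = 6 + 25t, b = -18 - 87t for integer t.
110 ≤ 6 + 25t ≤ 467 gives t ∈ [5, 18], which is 14 values.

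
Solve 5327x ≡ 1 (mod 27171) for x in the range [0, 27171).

gcd(27171, 5327) = 1  (27171 = 5·5327 + 536, 5327 = 9·536 + 503, 536 = 1·503 + 33, 503 = 15·33 + 8, 33 = 4·8 + 1, 8 = 8·1).
Back-substituting, 5327·(-3295) + 27171·(646) = 1.
So 5327·-3295 ≡ 1 (mod 27171), and -3295 mod 27171 = 23876.

23876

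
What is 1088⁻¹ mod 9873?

5363

gcd(9873, 1088):
  9873 = 9*1088 + 81
  1088 = 13*81 + 35
  81 = 2*35 + 11
  35 = 3*11 + 2
  11 = 5*2 + 1
  2 = 2*1
so gcd(9873, 1088) = 1.
Back-substitute for Bézout coefficients:
  1 = 11 - 5*2
  ... = 1088*(-4510) + 9873*(497)
So 1088*-4510 ≡ 1 (mod 9873), and -4510 mod 9873 = 5363.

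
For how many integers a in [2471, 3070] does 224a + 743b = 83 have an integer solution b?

0

gcd(743, 224) = 1  (743 = 3*224 + 71, 224 = 3*71 + 11, 71 = 6*11 + 5, 11 = 2*5 + 1, 5 = 5*1).
Back-substituting, 224*(136) + 743*(-41) = 1.
Scale by 83: particular solution (11288, -3403); reduce a mod 743: (143, -43).
General solution: a = 143 + 743t, b = -43 - 224t for integer t.
2471 ≤ 143 + 743t ≤ 3070 gives t ∈ [4, 3], which is 0 values.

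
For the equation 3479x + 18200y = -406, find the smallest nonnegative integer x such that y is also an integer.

2286

gcd(18200, 3479) = 7  (18200 = 5*3479 + 805, 3479 = 4*805 + 259, 805 = 3*259 + 28, 259 = 9*28 + 7, 28 = 4*7).
7 divides -406, so solutions exist.
Back-substituting, 3479*(633) + 18200*(-121) = 7.
Scale by -406/7 = -58: (x₀, y₀) = (-36714, 7018).
General solution: x = -36714 + 2600t, y = 7018 - 497t for integer t.
x ≥ 0: smallest is -36714 mod 2600 = 2286 (at t = 15), with y = -437.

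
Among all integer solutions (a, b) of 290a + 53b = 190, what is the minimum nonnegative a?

50

gcd(290, 53) = 1  (290 = 5×53 + 25, 53 = 2×25 + 3, 25 = 8×3 + 1, 3 = 3×1).
1 divides 190, so solutions exist.
Back-substituting, 290×(17) + 53×(-93) = 1.
Scale by 190/1 = 190: (a₀, b₀) = (3230, -17670).
General solution: a = 3230 + 53t, b = -17670 - 290t for integer t.
a ≥ 0: smallest is 3230 mod 53 = 50 (at t = -60), with b = -270.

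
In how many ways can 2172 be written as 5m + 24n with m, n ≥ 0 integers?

gcd(24, 5) = 1.
By Bézout, 5·(5) + 24·(-1) = 1.
One solution: (12, 88).
General: m = 12 + 24t, n = 88 - 5t.
m ≥ 0 ⇒ t ≥ 0; n ≥ 0 ⇒ t ≤ 17. So t ∈ [0, 17]: 18 solutions.

18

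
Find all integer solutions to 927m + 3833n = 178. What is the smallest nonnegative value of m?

3490

gcd(3833, 927) = 1  (3833 = 4×927 + 125, 927 = 7×125 + 52, 125 = 2×52 + 21, 52 = 2×21 + 10, 21 = 2×10 + 1, 10 = 10×1).
1 divides 178, so solutions exist.
Back-substituting, 927×(-368) + 3833×(89) = 1.
Scale by 178/1 = 178: (m₀, n₀) = (-65504, 15842).
General solution: m = -65504 + 3833t, n = 15842 - 927t for integer t.
m ≥ 0: smallest is -65504 mod 3833 = 3490 (at t = 18), with n = -844.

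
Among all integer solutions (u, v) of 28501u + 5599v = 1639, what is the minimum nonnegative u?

302

gcd(28501, 5599):
  28501 = 5×5599 + 506
  5599 = 11×506 + 33
  506 = 15×33 + 11
  33 = 3×11
so gcd(28501, 5599) = 11.
11 divides 1639, so solutions exist.
Back-substitute for Bézout coefficients:
  11 = 506 - 15×33
  ... = 28501×(166) + 5599×(-845)
Scale by 1639/11 = 149: (u₀, v₀) = (24734, -125905).
General solution: u = 24734 + 509t, v = -125905 - 2591t for integer t.
u ≥ 0: smallest is 24734 mod 509 = 302 (at t = -48), with v = -1537.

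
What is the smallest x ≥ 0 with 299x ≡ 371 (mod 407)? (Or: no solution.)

gcd(407, 299) = 1  (407 = 1·299 + 108, 299 = 2·108 + 83, 108 = 1·83 + 25, 83 = 3·25 + 8, 25 = 3·8 + 1, 8 = 8·1).
1 divides 371, so solutions exist.
Back-substituting, 299·(-49) + 407·(36) = 1.
So 299·(-49) ≡ 1 (mod 407); multiply by 371: x ≡ -18179 (mod 407).
Smallest nonnegative: x = -18179 mod 407 = 136.

136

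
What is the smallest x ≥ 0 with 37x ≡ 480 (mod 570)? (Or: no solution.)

90

gcd(570, 37) = 1.
1 divides 480, so solutions exist.
By Bézout, 37*(-77) + 570*(5) = 1.
So 37*(-77) ≡ 1 (mod 570); multiply by 480: x ≡ -36960 (mod 570).
Smallest nonnegative: x = -36960 mod 570 = 90.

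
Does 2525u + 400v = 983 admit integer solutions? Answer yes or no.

no

gcd(2525, 400) = 25.
25 does not divide 983 (remainder 8), so no integer solutions.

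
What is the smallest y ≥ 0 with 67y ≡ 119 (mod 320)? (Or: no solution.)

gcd(320, 67):
  320 = 4*67 + 52
  67 = 1*52 + 15
  52 = 3*15 + 7
  15 = 2*7 + 1
  7 = 7*1
so gcd(320, 67) = 1.
1 divides 119, so solutions exist.
Back-substitute for Bézout coefficients:
  1 = 15 - 2*7
  ... = 67*(43) + 320*(-9)
So 67*(43) ≡ 1 (mod 320); multiply by 119: y ≡ 5117 (mod 320).
Smallest nonnegative: y = 5117 mod 320 = 317.

317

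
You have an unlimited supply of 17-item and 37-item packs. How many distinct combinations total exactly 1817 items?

Need nonnegative integers with 17j + 37k = 1817.
gcd(17, 37) = 1, and 17·(-13) + 37·(6) = 1.
So (j₀, k₀) = (-23621, 10902); general j = -23621 + 37t, k = 10902 - 17t.
j ≥ 0 ⇒ t ≥ 639; k ≥ 0 ⇒ t ≤ 641. That's 3 values of t.

3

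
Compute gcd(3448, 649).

1

gcd(3448, 649):
  3448 = 5×649 + 203
  649 = 3×203 + 40
  203 = 5×40 + 3
  40 = 13×3 + 1
  3 = 3×1
so gcd(3448, 649) = 1.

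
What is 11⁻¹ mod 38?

7

gcd(38, 11) = 1  (38 = 3*11 + 5, 11 = 2*5 + 1, 5 = 5*1).
Back-substituting, 11*(7) + 38*(-2) = 1.
So 11*7 ≡ 1 (mod 38), and 7 mod 38 = 7.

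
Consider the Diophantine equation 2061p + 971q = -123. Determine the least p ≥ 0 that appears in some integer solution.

gcd(2061, 971) = 1.
1 divides -123, so solutions exist.
By Bézout, 2061×(204) + 971×(-433) = 1.
Scale by -123/1 = -123: (p₀, q₀) = (-25092, 53259).
General solution: p = -25092 + 971t, q = 53259 - 2061t for integer t.
p ≥ 0: smallest is -25092 mod 971 = 154 (at t = 26), with q = -327.

154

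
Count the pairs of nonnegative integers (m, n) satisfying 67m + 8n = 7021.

13

gcd(67, 8) = 1.
By Bézout, 67*(3) + 8*(-25) = 1.
One solution: (7, 819).
General: m = 7 + 8t, n = 819 - 67t.
m ≥ 0 ⇒ t ≥ 0; n ≥ 0 ⇒ t ≤ 12. So t ∈ [0, 12]: 13 solutions.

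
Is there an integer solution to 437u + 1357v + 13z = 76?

yes

gcd(1357, 437) = 23.
gcd(23, 13) = 1.
1 divides 76, so integer solutions exist.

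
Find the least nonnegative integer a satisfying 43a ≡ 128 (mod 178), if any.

152

gcd(178, 43) = 1  (178 = 4*43 + 6, 43 = 7*6 + 1, 6 = 6*1).
1 divides 128, so solutions exist.
Back-substituting, 43*(29) + 178*(-7) = 1.
So 43*(29) ≡ 1 (mod 178); multiply by 128: a ≡ 3712 (mod 178).
Smallest nonnegative: a = 3712 mod 178 = 152.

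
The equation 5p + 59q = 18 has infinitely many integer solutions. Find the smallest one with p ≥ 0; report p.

gcd(59, 5):
  59 = 11×5 + 4
  5 = 1×4 + 1
  4 = 4×1
so gcd(59, 5) = 1.
1 divides 18, so solutions exist.
Back-substitute for Bézout coefficients:
  1 = 5 - 1×4
  ... = 5×(12) + 59×(-1)
Scale by 18/1 = 18: (p₀, q₀) = (216, -18).
General solution: p = 216 + 59t, q = -18 - 5t for integer t.
p ≥ 0: smallest is 216 mod 59 = 39 (at t = -3), with q = -3.

39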